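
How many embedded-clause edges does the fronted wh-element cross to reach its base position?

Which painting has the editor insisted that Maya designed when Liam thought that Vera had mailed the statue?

1

"which painting" is extracted from the object of "designed".
Boundaries crossed, outermost first: [that] — 1 in total.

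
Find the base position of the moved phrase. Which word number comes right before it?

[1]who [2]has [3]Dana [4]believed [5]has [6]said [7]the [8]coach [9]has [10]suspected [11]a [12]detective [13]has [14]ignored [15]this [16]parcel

The displaced element is "who" (word 1).
It is linked across 1 clause boundary (Ø).
It functions as the subject of "said", so the gap sits immediately after word 4 ("believed").
Base order: Dana has believed that who has said the coach has suspected a detective has ignored this parcel.

4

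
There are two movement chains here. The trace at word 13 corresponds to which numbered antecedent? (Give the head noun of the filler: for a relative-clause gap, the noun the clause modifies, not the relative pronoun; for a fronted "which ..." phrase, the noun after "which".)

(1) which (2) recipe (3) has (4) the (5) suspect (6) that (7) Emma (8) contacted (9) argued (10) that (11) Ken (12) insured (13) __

The marked gap is the direct object of "insured".
Its filler is the fronted wh-phrase "which recipe", at word 2.
(The other dependency links word 5 to a gap after word 8.)

2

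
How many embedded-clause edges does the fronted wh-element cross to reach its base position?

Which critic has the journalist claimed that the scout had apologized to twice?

1

"which critic" is extracted from the PP object of "apologized".
Boundaries crossed, outermost first: [that] — 1 in total.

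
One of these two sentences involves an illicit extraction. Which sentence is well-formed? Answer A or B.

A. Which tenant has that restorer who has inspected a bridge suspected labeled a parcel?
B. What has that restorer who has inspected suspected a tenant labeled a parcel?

In B, the wh-phrase is extracted from inside a complex-NP island (relative clause) (introduced by "who"), which blocks movement.
In A, the extraction path crosses only that-complement boundaries, which are transparent.
So A is grammatical.

A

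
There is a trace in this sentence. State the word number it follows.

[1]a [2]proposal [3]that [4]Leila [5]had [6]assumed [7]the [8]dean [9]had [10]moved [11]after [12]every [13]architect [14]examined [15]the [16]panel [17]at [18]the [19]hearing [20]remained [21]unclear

10

The displaced element is "a proposal" (word 2).
It is linked across 1 clause boundary (Ø).
It functions as the direct object of "moved", so the gap sits immediately after word 10 ("moved").
Base order: Leila had assumed the dean had moved a proposal after every architect examined the panel at the hearing.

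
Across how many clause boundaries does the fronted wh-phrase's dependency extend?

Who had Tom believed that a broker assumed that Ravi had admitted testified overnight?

"who" is extracted from the subject of "testified".
Boundaries crossed, outermost first: [that], [that], [Ø] — 3 in total.

3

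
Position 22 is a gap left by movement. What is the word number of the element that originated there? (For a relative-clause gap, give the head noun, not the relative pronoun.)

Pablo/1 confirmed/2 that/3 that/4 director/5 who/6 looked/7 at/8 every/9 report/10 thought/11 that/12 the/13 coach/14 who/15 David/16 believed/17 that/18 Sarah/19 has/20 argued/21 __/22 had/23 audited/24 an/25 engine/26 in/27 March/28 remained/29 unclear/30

14

The gap at 22 is the subject of "audited", inside a relative clause.
The relative pronoun is "who" (word 15); it is bound by the head noun immediately before it.
Its filler is the head noun "coach", at word 14.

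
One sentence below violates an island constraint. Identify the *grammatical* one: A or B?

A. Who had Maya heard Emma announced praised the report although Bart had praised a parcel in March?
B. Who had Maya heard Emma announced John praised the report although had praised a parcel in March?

A

In B, the wh-phrase is extracted from inside an adjunct island (introduced by "although"), which blocks movement.
In A, the extraction path crosses only that-complement boundaries, which are transparent.
So A is grammatical.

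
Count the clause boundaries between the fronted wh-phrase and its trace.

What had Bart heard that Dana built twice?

1

"what" is extracted from the object of "built".
Boundaries crossed, outermost first: [that] — 1 in total.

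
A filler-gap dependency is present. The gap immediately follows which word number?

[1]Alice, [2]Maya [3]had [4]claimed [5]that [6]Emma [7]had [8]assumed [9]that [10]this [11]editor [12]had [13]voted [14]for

The displaced element is "Alice" (word 1).
It is linked across 2 clause boundaries (that → that).
It functions as the object of the preposition "for" of "voted", so the gap sits immediately after word 14 ("for").
Base order: Maya had claimed that Emma had assumed that this editor had voted for Alice.

14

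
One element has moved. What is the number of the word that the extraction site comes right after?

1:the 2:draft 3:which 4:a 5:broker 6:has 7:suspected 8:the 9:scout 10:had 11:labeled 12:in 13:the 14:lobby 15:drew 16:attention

The displaced element is "the draft" (word 2).
It is linked across 1 clause boundary (Ø).
It functions as the direct object of "labeled", so the gap sits immediately after word 11 ("labeled").
Base order: A broker has suspected the scout had labeled the draft in the lobby.

11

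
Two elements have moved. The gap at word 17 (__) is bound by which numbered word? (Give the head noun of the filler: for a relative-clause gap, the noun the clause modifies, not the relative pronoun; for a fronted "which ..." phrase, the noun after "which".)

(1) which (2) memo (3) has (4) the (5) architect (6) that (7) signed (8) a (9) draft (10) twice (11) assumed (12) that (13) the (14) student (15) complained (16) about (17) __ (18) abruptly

The marked gap is the object of the preposition "about" of "complained".
Its filler is the fronted wh-phrase "which memo", at word 2.
(The other dependency links word 5 to a gap after word 6.)

2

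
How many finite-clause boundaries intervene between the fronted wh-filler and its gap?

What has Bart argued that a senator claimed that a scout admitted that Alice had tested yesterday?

3

"what" is extracted from the object of "tested".
Boundaries crossed, outermost first: [that], [that], [that] — 3 in total.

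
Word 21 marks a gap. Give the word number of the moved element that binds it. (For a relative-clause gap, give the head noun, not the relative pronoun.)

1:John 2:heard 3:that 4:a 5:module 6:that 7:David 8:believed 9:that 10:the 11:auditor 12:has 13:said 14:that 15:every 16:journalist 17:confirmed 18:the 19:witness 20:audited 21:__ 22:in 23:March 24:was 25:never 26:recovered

5

The gap at 21 is the object of "audited", inside a relative clause.
The relative pronoun is "that" (word 6); it is bound by the head noun immediately before it.
Its filler is the head noun "module", at word 5.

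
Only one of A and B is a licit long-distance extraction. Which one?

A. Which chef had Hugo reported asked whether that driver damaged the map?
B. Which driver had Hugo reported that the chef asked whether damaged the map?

In B, the wh-phrase is extracted from inside a wh-island (introduced by "whether"), which blocks movement.
In A, the extraction path crosses only that-complement boundaries, which are transparent.
So A is grammatical.

A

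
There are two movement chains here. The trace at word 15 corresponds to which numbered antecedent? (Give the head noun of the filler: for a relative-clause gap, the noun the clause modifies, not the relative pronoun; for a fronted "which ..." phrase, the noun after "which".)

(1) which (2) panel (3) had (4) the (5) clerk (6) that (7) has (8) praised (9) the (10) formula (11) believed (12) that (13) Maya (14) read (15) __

The marked gap is the direct object of "read".
Its filler is the fronted wh-phrase "which panel", at word 2.
(The other dependency links word 5 to a gap after word 6.)

2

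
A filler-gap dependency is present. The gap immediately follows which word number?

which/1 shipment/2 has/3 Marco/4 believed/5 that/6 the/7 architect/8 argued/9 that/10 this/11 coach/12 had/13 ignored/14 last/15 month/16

14

The displaced element is "which shipment" (word 2).
It is linked across 2 clause boundaries (that → that).
It functions as the direct object of "ignored", so the gap sits immediately after word 14 ("ignored").
Base order: Marco has believed that the architect argued that this coach had ignored which shipment last month.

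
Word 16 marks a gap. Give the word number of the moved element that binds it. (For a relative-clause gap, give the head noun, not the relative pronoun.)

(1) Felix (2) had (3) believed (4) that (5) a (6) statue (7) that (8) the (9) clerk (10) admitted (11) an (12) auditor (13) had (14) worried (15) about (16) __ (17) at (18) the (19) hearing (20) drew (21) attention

6

The gap at 16 is the prepositional object of "worried", inside a relative clause.
The relative pronoun is "that" (word 7); it is bound by the head noun immediately before it.
Its filler is the head noun "statue", at word 6.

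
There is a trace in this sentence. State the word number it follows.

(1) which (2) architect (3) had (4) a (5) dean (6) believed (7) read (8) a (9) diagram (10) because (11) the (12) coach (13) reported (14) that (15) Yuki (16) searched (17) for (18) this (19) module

The displaced element is "which architect" (word 2).
It is linked across 1 clause boundary (Ø).
It functions as the subject of "read", so the gap sits immediately after word 6 ("believed").
Base order: A dean had believed that which architect read a diagram because the coach reported that Yuki searched for this module.

6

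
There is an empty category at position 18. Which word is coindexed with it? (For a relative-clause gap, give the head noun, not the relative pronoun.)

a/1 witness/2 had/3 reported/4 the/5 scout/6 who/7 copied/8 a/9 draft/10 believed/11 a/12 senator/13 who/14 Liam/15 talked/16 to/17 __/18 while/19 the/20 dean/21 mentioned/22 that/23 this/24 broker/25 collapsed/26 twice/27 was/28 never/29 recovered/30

13

The gap at 18 is the prepositional object of "talked", inside a relative clause.
The relative pronoun is "who" (word 14); it is bound by the head noun immediately before it.
Its filler is the head noun "senator", at word 13.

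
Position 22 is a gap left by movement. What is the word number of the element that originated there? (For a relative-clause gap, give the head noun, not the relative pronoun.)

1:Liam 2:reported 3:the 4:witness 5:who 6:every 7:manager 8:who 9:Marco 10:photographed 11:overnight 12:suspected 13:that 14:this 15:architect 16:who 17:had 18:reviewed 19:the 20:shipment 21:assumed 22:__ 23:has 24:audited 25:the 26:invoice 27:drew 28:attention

4

The gap at 22 is the subject of "audited", inside a relative clause.
The relative pronoun is "who" (word 5); it is bound by the head noun immediately before it.
Its filler is the head noun "witness", at word 4.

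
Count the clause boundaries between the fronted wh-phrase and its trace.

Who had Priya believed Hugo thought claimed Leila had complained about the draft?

2

"who" is extracted from the subject of "claimed".
Boundaries crossed, outermost first: [Ø], [Ø] — 2 in total.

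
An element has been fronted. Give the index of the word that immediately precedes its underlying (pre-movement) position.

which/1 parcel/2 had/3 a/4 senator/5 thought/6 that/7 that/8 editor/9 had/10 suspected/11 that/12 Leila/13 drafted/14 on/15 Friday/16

14

The displaced element is "which parcel" (word 2).
It is linked across 2 clause boundaries (that → that).
It functions as the direct object of "drafted", so the gap sits immediately after word 14 ("drafted").
Base order: A senator had thought that that editor had suspected that Leila drafted which parcel on Friday.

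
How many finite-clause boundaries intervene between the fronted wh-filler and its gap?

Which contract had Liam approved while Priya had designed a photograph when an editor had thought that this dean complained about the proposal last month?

"which contract" originates inside the matrix clause — no clause boundary is crossed.

0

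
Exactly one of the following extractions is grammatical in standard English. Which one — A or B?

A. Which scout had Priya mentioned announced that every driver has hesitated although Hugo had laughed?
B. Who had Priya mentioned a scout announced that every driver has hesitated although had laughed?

A

In B, the wh-phrase is extracted from inside an adjunct island (introduced by "although"), which blocks movement.
In A, the extraction path crosses only that-complement boundaries, which are transparent.
So A is grammatical.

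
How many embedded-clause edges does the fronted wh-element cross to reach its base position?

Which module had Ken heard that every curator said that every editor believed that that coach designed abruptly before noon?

3

"which module" is extracted from the object of "designed".
Boundaries crossed, outermost first: [that], [that], [that] — 3 in total.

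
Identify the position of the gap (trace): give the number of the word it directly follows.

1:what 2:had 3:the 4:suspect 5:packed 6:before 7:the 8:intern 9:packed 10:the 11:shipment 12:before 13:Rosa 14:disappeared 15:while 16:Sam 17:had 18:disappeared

5

The displaced element is "what" (word 1).
It functions as the direct object of "packed", so the gap sits immediately after word 5 ("packed").
Base order: The suspect had packed what before the intern packed the shipment before Rosa disappeared while Sam had disappeared.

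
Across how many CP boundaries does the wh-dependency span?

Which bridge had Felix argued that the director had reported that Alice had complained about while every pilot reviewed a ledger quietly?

"which bridge" is extracted from the PP object of "complained".
Boundaries crossed, outermost first: [that], [that] — 2 in total.

2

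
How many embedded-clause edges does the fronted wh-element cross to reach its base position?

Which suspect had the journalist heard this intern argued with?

1

"which suspect" is extracted from the PP object of "argued".
Boundaries crossed, outermost first: [Ø] — 1 in total.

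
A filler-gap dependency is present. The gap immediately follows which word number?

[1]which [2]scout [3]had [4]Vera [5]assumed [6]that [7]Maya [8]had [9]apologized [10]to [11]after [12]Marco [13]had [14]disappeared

10

The displaced element is "which scout" (word 2).
It is linked across 1 clause boundary (that).
It functions as the object of the preposition "to" of "apologized", so the gap sits immediately after word 10 ("to").
Base order: Vera had assumed that Maya had apologized to which scout after Marco had disappeared.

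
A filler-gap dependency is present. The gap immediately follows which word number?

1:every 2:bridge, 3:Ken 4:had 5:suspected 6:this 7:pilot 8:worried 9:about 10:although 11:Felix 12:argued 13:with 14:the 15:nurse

The displaced element is "every bridge" (word 2).
It is linked across 1 clause boundary (Ø).
It functions as the object of the preposition "about" of "worried", so the gap sits immediately after word 9 ("about").
Base order: Ken had suspected this pilot worried about every bridge although Felix argued with the nurse.

9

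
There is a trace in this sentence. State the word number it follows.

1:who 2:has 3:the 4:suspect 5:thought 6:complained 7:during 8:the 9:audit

5

The displaced element is "who" (word 1).
It is linked across 1 clause boundary (Ø).
It functions as the subject of "complained", so the gap sits immediately after word 5 ("thought").
Base order: The suspect has thought who complained during the audit.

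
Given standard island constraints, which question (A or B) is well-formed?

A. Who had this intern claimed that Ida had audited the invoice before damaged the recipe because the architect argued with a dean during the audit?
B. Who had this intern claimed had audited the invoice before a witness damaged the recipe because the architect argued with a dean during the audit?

B

In A, the wh-phrase is extracted from inside an adjunct island (introduced by "before"), which blocks movement.
In B, the extraction path crosses only that-complement boundaries, which are transparent.
So B is grammatical.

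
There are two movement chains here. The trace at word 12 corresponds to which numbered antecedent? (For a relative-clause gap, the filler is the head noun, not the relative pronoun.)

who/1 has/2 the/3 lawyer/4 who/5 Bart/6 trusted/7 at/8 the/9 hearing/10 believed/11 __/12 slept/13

1

The marked gap is the subject of "slept".
Its filler is the fronted wh-phrase "who", at word 1.
(The other dependency links word 4 to a gap after word 7.)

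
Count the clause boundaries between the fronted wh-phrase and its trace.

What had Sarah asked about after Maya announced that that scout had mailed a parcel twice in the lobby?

"what" originates inside the matrix clause — no clause boundary is crossed.

0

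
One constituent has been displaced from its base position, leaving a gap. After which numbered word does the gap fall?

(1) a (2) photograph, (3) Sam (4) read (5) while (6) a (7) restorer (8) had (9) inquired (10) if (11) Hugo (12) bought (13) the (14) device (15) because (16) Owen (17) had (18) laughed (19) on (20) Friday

The displaced element is "a photograph" (word 2).
It functions as the direct object of "read", so the gap sits immediately after word 4 ("read").
Base order: Sam read a photograph while a restorer had inquired if Hugo bought the device because Owen had laughed on Friday.

4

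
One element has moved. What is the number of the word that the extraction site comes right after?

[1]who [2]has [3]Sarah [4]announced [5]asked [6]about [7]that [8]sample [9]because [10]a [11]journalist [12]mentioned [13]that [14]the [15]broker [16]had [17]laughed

4

The displaced element is "who" (word 1).
It is linked across 1 clause boundary (Ø).
It functions as the subject of "asked", so the gap sits immediately after word 4 ("announced").
Base order: Sarah has announced who asked about that sample because a journalist mentioned that the broker had laughed.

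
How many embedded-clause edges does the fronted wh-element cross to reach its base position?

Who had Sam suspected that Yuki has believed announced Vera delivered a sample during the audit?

"who" is extracted from the subject of "announced".
Boundaries crossed, outermost first: [that], [Ø] — 2 in total.

2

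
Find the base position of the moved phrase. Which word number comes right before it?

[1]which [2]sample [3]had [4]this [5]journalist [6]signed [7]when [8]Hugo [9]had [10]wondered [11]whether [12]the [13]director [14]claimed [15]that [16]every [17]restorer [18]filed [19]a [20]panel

6

The displaced element is "which sample" (word 2).
It functions as the direct object of "signed", so the gap sits immediately after word 6 ("signed").
Base order: This journalist had signed which sample when Hugo had wondered whether the director claimed that every restorer filed a panel.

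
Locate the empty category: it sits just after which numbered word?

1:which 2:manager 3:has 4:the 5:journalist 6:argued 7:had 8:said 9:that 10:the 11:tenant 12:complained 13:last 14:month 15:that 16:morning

The displaced element is "which manager" (word 2).
It is linked across 1 clause boundary (Ø).
It functions as the subject of "said", so the gap sits immediately after word 6 ("argued").
Base order: The journalist has argued that which manager had said that the tenant complained last month that morning.

6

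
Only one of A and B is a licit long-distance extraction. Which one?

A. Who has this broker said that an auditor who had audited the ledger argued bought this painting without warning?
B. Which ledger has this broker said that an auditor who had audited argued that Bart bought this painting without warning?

A

In B, the wh-phrase is extracted from inside a complex-NP island (relative clause) (introduced by "who"), which blocks movement.
In A, the extraction path crosses only that-complement boundaries, which are transparent.
So A is grammatical.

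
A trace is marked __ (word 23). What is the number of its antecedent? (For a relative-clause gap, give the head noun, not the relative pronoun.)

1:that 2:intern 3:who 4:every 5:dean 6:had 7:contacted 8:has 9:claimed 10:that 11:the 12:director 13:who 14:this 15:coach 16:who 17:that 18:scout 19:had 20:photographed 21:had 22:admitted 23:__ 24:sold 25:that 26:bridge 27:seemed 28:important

The gap at 23 is the subject of "sold", inside a relative clause.
The relative pronoun is "who" (word 13); it is bound by the head noun immediately before it.
Its filler is the head noun "director", at word 12.

12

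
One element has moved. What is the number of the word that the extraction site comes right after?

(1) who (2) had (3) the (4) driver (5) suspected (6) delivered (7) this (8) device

The displaced element is "who" (word 1).
It is linked across 1 clause boundary (Ø).
It functions as the subject of "delivered", so the gap sits immediately after word 5 ("suspected").
Base order: The driver had suspected that who delivered this device.

5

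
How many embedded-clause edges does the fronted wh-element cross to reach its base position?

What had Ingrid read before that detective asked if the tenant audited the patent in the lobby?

0

"what" originates inside the matrix clause — no clause boundary is crossed.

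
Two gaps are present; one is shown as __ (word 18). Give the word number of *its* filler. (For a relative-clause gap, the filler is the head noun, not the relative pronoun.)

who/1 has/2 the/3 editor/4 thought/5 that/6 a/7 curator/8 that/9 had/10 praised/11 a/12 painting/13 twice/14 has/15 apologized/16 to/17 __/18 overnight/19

1

The marked gap is the object of the preposition "to" of "apologized".
Its filler is the fronted wh-phrase "who", at word 1.
(The other dependency links word 8 to a gap after word 9.)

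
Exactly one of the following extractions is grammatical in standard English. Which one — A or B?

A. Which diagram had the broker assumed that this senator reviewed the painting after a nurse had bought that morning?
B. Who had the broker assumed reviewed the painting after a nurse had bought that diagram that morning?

B

In A, the wh-phrase is extracted from inside an adjunct island (introduced by "after"), which blocks movement.
In B, the extraction path crosses only that-complement boundaries, which are transparent.
So B is grammatical.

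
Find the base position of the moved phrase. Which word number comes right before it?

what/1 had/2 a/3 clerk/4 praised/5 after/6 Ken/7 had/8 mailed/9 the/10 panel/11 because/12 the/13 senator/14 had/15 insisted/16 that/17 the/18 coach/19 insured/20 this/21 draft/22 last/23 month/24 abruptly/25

5

The displaced element is "what" (word 1).
It functions as the direct object of "praised", so the gap sits immediately after word 5 ("praised").
Base order: A clerk had praised what after Ken had mailed the panel because the senator had insisted that the coach insured this draft last month abruptly.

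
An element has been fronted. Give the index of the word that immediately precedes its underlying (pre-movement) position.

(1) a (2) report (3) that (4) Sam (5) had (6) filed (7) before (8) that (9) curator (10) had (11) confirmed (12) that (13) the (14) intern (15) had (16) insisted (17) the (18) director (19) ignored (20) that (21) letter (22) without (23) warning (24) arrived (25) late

The displaced element is "a report" (word 2).
It functions as the direct object of "filed", so the gap sits immediately after word 6 ("filed").
Base order: Sam had filed a report before that curator had confirmed that the intern had insisted the director ignored that letter without warning.

6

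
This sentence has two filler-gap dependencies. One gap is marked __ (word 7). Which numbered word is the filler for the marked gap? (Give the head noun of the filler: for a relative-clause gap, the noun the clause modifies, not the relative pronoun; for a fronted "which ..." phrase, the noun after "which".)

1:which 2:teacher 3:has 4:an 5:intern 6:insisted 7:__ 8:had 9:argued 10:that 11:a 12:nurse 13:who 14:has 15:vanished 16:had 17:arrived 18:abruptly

The marked gap is the subject of "argued".
Its filler is the fronted wh-phrase "which teacher", at word 2.
(The other dependency links word 12 to a gap after word 13.)

2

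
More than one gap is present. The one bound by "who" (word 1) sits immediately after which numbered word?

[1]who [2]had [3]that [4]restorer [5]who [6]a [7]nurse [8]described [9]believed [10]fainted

The displaced element is "who" (word 1).
It is linked across 1 clause boundary (Ø).
It functions as the subject of "fainted", so the gap sits immediately after word 9 ("believed").
Base order: That restorer who a nurse described had believed that who fainted.

9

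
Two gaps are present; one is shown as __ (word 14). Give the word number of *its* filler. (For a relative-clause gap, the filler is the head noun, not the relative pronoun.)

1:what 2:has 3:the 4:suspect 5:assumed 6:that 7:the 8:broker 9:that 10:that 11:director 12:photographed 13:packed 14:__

1

The marked gap is the direct object of "packed".
Its filler is the fronted wh-phrase "what", at word 1.
(The other dependency links word 8 to a gap after word 12.)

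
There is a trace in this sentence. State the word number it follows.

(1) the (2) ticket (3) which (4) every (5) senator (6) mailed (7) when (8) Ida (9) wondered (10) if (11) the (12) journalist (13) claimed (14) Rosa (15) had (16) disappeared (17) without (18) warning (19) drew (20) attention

The displaced element is "the ticket" (word 2).
It functions as the direct object of "mailed", so the gap sits immediately after word 6 ("mailed").
Base order: Every senator mailed the ticket when Ida wondered if the journalist claimed Rosa had disappeared without warning.

6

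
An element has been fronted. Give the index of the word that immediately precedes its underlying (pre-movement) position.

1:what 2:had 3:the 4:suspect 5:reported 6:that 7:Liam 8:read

The displaced element is "what" (word 1).
It is linked across 1 clause boundary (that).
It functions as the direct object of "read", so the gap sits immediately after word 8 ("read").
Base order: The suspect had reported that Liam read what.

8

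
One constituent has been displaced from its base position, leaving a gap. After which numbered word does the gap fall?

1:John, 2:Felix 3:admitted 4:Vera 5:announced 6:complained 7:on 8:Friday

The displaced element is "John" (word 1).
It is linked across 2 clause boundaries (Ø → Ø).
It functions as the subject of "complained", so the gap sits immediately after word 5 ("announced").
Base order: Felix admitted Vera announced that John complained on Friday.

5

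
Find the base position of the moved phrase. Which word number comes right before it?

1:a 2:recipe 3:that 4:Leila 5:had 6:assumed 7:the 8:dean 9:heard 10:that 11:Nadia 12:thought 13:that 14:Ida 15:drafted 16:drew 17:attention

15

The displaced element is "a recipe" (word 2).
It is linked across 3 clause boundaries (Ø → that → that).
It functions as the direct object of "drafted", so the gap sits immediately after word 15 ("drafted").
Base order: Leila had assumed the dean heard that Nadia thought that Ida drafted a recipe.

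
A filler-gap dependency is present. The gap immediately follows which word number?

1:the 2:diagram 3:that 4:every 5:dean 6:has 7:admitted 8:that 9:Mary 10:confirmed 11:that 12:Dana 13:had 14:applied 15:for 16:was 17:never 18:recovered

15

The displaced element is "the diagram" (word 2).
It is linked across 2 clause boundaries (that → that).
It functions as the object of the preposition "for" of "applied", so the gap sits immediately after word 15 ("for").
Base order: Every dean has admitted that Mary confirmed that Dana had applied for the diagram.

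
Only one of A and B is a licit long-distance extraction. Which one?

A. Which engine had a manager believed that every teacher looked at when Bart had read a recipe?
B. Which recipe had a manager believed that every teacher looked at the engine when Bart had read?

A

In B, the wh-phrase is extracted from inside an adjunct island (introduced by "when"), which blocks movement.
In A, the extraction path crosses only that-complement boundaries, which are transparent.
So A is grammatical.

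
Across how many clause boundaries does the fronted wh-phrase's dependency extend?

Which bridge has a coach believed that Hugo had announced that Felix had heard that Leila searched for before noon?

"which bridge" is extracted from the PP object of "searched".
Boundaries crossed, outermost first: [that], [that], [that] — 3 in total.

3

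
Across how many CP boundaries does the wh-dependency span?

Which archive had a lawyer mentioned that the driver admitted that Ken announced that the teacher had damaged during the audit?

"which archive" is extracted from the object of "damaged".
Boundaries crossed, outermost first: [that], [that], [that] — 3 in total.

3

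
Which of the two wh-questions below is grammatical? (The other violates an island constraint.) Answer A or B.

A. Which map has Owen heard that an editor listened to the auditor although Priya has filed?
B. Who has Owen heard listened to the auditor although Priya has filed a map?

In A, the wh-phrase is extracted from inside an adjunct island (introduced by "although"), which blocks movement.
In B, the extraction path crosses only that-complement boundaries, which are transparent.
So B is grammatical.

B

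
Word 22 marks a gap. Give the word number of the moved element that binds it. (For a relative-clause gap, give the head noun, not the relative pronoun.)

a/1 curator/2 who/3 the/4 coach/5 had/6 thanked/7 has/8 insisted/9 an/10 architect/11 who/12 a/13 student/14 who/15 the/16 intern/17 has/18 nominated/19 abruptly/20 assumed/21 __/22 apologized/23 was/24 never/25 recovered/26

The gap at 22 is the subject of "apologized", inside a relative clause.
The relative pronoun is "who" (word 12); it is bound by the head noun immediately before it.
Its filler is the head noun "architect", at word 11.

11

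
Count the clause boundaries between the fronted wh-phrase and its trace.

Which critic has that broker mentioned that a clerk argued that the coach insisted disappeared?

3

"which critic" is extracted from the subject of "disappeared".
Boundaries crossed, outermost first: [that], [that], [Ø] — 3 in total.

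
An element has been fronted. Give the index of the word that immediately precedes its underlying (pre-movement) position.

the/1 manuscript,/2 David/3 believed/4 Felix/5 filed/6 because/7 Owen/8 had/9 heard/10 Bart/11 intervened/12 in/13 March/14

The displaced element is "the manuscript" (word 2).
It is linked across 1 clause boundary (Ø).
It functions as the direct object of "filed", so the gap sits immediately after word 6 ("filed").
Base order: David believed Felix filed the manuscript because Owen had heard Bart intervened in March.

6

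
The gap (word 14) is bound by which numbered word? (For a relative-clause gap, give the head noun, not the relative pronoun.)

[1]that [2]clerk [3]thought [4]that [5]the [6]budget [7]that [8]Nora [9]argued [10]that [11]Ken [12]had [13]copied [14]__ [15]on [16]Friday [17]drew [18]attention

The gap at 14 is the object of "copied", inside a relative clause.
The relative pronoun is "that" (word 7); it is bound by the head noun immediately before it.
Its filler is the head noun "budget", at word 6.

6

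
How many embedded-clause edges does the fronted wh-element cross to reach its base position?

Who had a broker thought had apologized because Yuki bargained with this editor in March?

"who" is extracted from the subject of "apologized".
Boundaries crossed, outermost first: [Ø] — 1 in total.

1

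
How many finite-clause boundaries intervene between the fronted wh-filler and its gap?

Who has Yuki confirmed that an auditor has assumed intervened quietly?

2

"who" is extracted from the subject of "intervened".
Boundaries crossed, outermost first: [that], [Ø] — 2 in total.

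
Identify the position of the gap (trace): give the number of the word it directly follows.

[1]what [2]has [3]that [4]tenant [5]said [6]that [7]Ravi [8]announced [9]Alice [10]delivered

The displaced element is "what" (word 1).
It is linked across 2 clause boundaries (that → Ø).
It functions as the direct object of "delivered", so the gap sits immediately after word 10 ("delivered").
Base order: That tenant has said that Ravi announced Alice delivered what.

10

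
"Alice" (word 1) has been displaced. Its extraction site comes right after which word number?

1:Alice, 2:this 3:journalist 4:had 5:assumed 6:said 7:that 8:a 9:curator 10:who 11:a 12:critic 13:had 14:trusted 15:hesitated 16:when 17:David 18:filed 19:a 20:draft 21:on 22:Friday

5

The displaced element is "Alice" (word 1).
It is linked across 1 clause boundary (Ø).
It functions as the subject of "said", so the gap sits immediately after word 5 ("assumed").
Base order: This journalist had assumed that Alice said that a curator who a critic had trusted hesitated when David filed a draft on Friday.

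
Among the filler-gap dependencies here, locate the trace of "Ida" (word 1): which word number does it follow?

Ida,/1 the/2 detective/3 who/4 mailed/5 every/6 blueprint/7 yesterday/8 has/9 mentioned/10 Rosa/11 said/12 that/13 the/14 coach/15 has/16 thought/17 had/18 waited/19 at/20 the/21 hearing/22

The displaced element is "Ida" (word 1).
It is linked across 3 clause boundaries (Ø → that → Ø).
It functions as the subject of "waited", so the gap sits immediately after word 17 ("thought").
Base order: The detective who mailed every blueprint yesterday has mentioned Rosa said that the coach has thought that Ida had waited at the hearing.

17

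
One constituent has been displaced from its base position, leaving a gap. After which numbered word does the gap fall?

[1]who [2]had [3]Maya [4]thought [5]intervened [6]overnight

The displaced element is "who" (word 1).
It is linked across 1 clause boundary (Ø).
It functions as the subject of "intervened", so the gap sits immediately after word 4 ("thought").
Base order: Maya had thought that who intervened overnight.

4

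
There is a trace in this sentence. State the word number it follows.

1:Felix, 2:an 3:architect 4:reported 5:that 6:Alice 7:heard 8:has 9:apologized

7

The displaced element is "Felix" (word 1).
It is linked across 2 clause boundaries (that → Ø).
It functions as the subject of "apologized", so the gap sits immediately after word 7 ("heard").
Base order: An architect reported that Alice heard that Felix has apologized.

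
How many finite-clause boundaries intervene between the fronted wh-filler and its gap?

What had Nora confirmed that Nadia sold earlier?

1

"what" is extracted from the object of "sold".
Boundaries crossed, outermost first: [that] — 1 in total.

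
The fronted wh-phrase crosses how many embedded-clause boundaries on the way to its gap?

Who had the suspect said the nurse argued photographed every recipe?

2

"who" is extracted from the subject of "photographed".
Boundaries crossed, outermost first: [Ø], [Ø] — 2 in total.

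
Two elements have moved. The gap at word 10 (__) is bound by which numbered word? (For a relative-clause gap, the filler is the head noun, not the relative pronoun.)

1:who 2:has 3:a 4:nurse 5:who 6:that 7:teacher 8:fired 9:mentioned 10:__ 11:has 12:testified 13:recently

The marked gap is the subject of "testified".
Its filler is the fronted wh-phrase "who", at word 1.
(The other dependency links word 4 to a gap after word 8.)

1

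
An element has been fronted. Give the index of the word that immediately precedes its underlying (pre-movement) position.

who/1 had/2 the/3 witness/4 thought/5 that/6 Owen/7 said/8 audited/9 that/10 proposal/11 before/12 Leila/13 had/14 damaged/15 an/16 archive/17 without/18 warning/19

8

The displaced element is "who" (word 1).
It is linked across 2 clause boundaries (that → Ø).
It functions as the subject of "audited", so the gap sits immediately after word 8 ("said").
Base order: The witness had thought that Owen said that who audited that proposal before Leila had damaged an archive without warning.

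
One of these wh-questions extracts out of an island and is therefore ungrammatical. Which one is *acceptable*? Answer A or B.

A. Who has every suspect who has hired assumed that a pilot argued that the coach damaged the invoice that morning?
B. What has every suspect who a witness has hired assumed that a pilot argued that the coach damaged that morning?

In A, the wh-phrase is extracted from inside a complex-NP island (relative clause) (introduced by "who"), which blocks movement.
In B, the extraction path crosses only that-complement boundaries, which are transparent.
So B is grammatical.

B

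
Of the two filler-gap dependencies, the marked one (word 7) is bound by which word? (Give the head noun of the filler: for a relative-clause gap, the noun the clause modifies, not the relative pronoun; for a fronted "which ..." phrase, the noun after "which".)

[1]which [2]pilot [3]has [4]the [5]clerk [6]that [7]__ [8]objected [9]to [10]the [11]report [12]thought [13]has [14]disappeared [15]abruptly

5

The marked gap is inside the relative clause, the subject of "objected".
Its filler is the head noun "clerk" (via "that"), at word 5.
(The other dependency links word 2 to a gap after word 12.)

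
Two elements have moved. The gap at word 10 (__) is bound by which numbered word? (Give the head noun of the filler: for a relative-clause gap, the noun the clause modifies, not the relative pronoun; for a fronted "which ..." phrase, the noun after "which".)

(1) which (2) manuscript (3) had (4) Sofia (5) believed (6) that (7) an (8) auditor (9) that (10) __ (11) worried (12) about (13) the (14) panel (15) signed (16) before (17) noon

The marked gap is inside the relative clause, the subject of "worried".
Its filler is the head noun "auditor" (via "that"), at word 8.
(The other dependency links word 2 to a gap after word 15.)

8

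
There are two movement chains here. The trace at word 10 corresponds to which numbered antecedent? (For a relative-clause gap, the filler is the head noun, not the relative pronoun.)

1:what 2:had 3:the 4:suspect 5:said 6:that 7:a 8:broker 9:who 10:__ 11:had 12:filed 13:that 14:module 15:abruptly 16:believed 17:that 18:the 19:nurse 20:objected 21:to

8

The marked gap is inside the relative clause, the subject of "filed".
Its filler is the head noun "broker" (via "who"), at word 8.
(The other dependency links word 1 to a gap after word 21.)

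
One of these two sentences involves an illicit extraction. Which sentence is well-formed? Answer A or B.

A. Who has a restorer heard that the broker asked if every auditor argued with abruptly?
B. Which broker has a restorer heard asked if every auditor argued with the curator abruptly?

B

In A, the wh-phrase is extracted from inside a wh-island (introduced by "if"), which blocks movement.
In B, the extraction path crosses only that-complement boundaries, which are transparent.
So B is grammatical.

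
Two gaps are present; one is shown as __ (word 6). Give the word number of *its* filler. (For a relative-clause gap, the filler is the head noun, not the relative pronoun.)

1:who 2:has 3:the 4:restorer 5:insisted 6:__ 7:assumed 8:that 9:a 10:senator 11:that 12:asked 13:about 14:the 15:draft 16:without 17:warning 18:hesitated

The marked gap is the subject of "assumed".
Its filler is the fronted wh-phrase "who", at word 1.
(The other dependency links word 10 to a gap after word 11.)

1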